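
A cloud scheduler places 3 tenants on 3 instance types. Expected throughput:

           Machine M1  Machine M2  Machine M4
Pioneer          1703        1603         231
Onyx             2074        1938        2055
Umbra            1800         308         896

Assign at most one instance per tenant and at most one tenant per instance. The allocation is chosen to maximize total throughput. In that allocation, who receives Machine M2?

Optimal: Pioneer→Machine M2 (1603 ops/s), Onyx→Machine M4 (2055 ops/s), Umbra→Machine M1 (1800 ops/s) — total 1603+2055+1800 = 5458 ops/s.
Row-greedy (each tenant in turn takes its best remaining instance) gives 4066 ops/s, worse by 1392.
Next-best assignment: Pioneer→Machine M2, Onyx→Machine M1, Umbra→Machine M4 = 4573 ops/s.
Pioneer's own top instance is Machine M1 (1703 ops/s), but forcing Pioneer→Machine M1 and reassigning the rest optimally gives only 4537 ops/s — worse by 921.

Pioneer receives Machine M2.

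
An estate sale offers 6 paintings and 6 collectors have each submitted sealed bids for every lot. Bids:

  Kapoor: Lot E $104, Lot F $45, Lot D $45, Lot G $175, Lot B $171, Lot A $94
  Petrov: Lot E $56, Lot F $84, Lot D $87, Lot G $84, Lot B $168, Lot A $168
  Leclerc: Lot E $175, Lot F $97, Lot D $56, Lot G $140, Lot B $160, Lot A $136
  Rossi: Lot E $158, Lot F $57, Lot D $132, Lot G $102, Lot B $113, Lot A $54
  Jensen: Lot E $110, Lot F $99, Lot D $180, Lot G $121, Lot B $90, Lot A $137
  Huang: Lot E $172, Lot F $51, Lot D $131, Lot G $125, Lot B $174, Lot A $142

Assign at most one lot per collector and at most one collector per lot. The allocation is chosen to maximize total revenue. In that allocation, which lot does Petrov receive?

Petrov receives Lot A.

This is the linear assignment problem.
Optimal: Kapoor→Lot G ($175), Petrov→Lot A ($168), Leclerc→Lot F ($97), Rossi→Lot E ($158), Jensen→Lot D ($180), Huang→Lot B ($174) — total 175+168+97+158+180+174 = $952.
Next-best assignment: Kapoor→Lot G, Petrov→Lot A, Leclerc→Lot E, Rossi→Lot F, Jensen→Lot D, Huang→Lot B = $929.
No other one-to-one assignment exceeds $952.
Petrov's own top lot is Lot B ($168), but forcing Petrov→Lot B and reassigning the rest optimally gives only $920 — worse by 32.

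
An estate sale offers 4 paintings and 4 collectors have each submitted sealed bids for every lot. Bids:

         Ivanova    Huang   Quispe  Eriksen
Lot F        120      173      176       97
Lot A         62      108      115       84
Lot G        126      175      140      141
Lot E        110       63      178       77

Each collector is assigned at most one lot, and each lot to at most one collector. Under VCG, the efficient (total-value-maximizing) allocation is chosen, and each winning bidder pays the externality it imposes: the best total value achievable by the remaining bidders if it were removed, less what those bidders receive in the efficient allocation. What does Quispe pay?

Efficient allocation: Ivanova→Lot G ($126), Huang→Lot F ($173), Quispe→Lot E ($178), Eriksen→Lot A ($84); total welfare W = $561.
Quispe receives Lot E at value $178, so the others get W − 178 = $383.
Without Quispe: best allocation of the remaining 3 bidders over all 4 lots is Ivanova→Lot E ($110), Huang→Lot F ($173), Eriksen→Lot G ($141), total $424.
VCG payment = (others' best without Quispe) − (others' welfare with Quispe) = 424 − 383 = $41.

Quispe pays $41.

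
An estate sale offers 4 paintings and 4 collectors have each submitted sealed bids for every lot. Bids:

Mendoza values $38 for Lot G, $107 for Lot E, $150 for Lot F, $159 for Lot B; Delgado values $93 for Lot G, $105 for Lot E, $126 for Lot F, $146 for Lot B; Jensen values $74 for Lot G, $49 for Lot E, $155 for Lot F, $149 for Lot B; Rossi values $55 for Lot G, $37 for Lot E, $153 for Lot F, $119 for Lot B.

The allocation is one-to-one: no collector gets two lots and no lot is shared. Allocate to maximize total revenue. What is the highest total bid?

Maximum total: $502

Treat this as an assignment problem: match each collector to one lot.
Optimal: Mendoza→Lot E ($107), Delgado→Lot G ($93), Jensen→Lot B ($149), Rossi→Lot F ($153) — total 107+93+149+153 = $502.
Row-greedy (each collector in turn takes its best remaining lot) gives $396, worse by 106.
Next-best assignment: Mendoza→Lot B, Delgado→Lot E, Jensen→Lot G, Rossi→Lot F = $491.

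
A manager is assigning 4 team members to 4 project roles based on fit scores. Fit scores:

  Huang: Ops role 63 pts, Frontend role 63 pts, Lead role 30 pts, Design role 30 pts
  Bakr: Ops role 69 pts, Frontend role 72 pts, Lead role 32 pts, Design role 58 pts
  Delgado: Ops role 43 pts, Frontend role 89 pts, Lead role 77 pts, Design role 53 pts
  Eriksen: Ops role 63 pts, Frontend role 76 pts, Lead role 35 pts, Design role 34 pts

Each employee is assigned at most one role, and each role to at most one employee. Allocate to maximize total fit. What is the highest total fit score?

Maximum total: 274 pts

Optimal: Huang→Ops role (63 pts), Bakr→Design role (58 pts), Delgado→Lead role (77 pts), Eriksen→Frontend role (76 pts) — total 63+58+77+76 = 274 pts.
Column-greedy (each role in turn goes to its best remaining employee) gives 223 pts, worse by 51.
Next-best assignment: Huang→Frontend role, Bakr→Design role, Delgado→Lead role, Eriksen→Ops role = 261 pts.
No other one-to-one assignment exceeds 274 pts.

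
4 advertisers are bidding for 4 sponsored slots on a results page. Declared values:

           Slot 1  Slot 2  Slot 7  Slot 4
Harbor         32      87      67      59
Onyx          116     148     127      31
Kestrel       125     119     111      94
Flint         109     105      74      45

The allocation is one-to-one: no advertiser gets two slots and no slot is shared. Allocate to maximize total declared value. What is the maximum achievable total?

Max total: $427

Optimal: Harbor→Slot 4 ($59), Onyx→Slot 2 ($148), Kestrel→Slot 7 ($111), Flint→Slot 1 ($109) — total 59+148+111+109 = $427.
Column-greedy (each slot in turn goes to its best remaining advertiser) gives $406, worse by 21.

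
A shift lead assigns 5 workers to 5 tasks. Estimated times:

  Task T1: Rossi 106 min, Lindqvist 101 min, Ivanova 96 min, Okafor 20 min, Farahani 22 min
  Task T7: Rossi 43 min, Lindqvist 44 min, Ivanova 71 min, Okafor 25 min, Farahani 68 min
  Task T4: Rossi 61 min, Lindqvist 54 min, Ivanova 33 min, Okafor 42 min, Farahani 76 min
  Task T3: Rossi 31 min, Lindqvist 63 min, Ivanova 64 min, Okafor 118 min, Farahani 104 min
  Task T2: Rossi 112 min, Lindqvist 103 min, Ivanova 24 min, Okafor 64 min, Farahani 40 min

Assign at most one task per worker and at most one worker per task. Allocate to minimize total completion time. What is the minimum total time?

Minimum total: 156 min

Optimal: Rossi→Task T3 (31 min), Lindqvist→Task T4 (54 min), Ivanova→Task T2 (24 min), Okafor→Task T7 (25 min), Farahani→Task T1 (22 min) — total 31+54+24+25+22 = 156 min.
Min-entry greedy (repeatedly take the single cheapest remaining cell) gives 195 min, worse by 39.
Next-best assignment: Rossi→Task T3, Lindqvist→Task T7, Ivanova→Task T2, Okafor→Task T4, Farahani→Task T1 = 163 min.
No other one-to-one assignment undercuts 156 min.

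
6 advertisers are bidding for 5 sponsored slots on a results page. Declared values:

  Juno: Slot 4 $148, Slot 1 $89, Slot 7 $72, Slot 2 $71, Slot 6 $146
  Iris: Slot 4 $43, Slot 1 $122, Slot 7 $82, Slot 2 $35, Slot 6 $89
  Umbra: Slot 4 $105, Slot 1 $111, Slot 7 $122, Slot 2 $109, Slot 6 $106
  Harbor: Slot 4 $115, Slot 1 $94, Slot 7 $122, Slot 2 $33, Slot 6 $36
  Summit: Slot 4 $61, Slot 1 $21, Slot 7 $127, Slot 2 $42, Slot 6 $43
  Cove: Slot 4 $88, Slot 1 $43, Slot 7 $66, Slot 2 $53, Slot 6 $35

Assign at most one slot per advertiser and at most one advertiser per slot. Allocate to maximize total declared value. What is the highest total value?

Optimal: Harbor→Slot 4 ($115), Iris→Slot 1 ($122), Summit→Slot 7 ($127), Umbra→Slot 2 ($109), Juno→Slot 6 ($146) — total 115+122+127+109+146 = $619.
Column-greedy (each slot in turn goes to its best remaining advertiser) gives $542, worse by 77.
Next-best assignment: Cove→Slot 4, Iris→Slot 1, Summit→Slot 7, Umbra→Slot 2, Juno→Slot 6 = $592.
Swapping Harbor↔Umbra (Harbor→Slot 2 $33, Umbra→Slot 4 $105) loses 86.
No other one-to-one assignment exceeds $619.

Maximum total: $619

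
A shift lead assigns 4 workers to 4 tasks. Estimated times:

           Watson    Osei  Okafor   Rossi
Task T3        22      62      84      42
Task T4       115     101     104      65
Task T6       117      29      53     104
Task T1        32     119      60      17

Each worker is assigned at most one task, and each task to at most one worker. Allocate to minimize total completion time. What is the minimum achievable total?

Optimal: Watson→Task T3 (22 min), Osei→Task T6 (29 min), Okafor→Task T4 (104 min), Rossi→Task T1 (17 min) — total 22+29+104+17 = 172 min.
Column-greedy (each task in turn goes to its cheapest remaining worker) gives 176 min, worse by 4.
No other one-to-one assignment undercuts 172 min.

Min total: 172 min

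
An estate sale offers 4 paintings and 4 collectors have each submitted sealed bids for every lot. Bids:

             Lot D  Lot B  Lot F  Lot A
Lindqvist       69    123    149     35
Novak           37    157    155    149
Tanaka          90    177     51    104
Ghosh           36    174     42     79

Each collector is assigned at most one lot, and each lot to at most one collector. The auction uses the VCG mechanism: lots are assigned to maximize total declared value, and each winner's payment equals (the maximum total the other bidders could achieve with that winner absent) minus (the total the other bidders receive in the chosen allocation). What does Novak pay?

Efficient allocation: Lindqvist→Lot F ($149), Novak→Lot A ($149), Tanaka→Lot D ($90), Ghosh→Lot B ($174); total welfare W = $562.
Novak receives Lot A at value $149, so the others get W − 149 = $413.
Without Novak: best allocation of the remaining 3 bidders over all 4 lots is Lindqvist→Lot F ($149), Tanaka→Lot A ($104), Ghosh→Lot B ($174), total $427.
VCG payment = (others' best without Novak) − (others' welfare with Novak) = 427 − 413 = $14.

Novak pays $14.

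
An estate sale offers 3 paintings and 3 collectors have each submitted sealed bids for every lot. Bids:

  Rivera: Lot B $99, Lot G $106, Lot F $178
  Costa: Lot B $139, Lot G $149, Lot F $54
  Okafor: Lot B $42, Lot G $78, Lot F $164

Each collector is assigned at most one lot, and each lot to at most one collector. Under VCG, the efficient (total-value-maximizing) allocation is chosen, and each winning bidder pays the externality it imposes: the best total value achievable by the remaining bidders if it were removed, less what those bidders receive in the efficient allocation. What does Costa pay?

Costa pays $7.

Efficient allocation: Rivera→Lot B ($99), Costa→Lot G ($149), Okafor→Lot F ($164); total welfare W = $412.
Costa receives Lot G at value $149, so the others get W − 149 = $263.
Without Costa: best allocation of the remaining 2 bidders over all 3 lots is Rivera→Lot G ($106), Okafor→Lot F ($164), total $270.
VCG payment = (others' best without Costa) − (others' welfare with Costa) = 270 − 263 = $7.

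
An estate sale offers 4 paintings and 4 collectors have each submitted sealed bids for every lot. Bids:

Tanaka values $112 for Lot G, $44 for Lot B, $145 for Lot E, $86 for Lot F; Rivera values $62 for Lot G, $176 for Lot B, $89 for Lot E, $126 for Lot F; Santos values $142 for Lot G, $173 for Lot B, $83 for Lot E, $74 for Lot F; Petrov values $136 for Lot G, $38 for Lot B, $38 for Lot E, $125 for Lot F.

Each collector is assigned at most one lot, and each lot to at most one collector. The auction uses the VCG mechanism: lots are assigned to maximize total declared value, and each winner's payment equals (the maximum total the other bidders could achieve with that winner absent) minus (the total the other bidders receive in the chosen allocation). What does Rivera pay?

Efficient allocation: Tanaka→Lot E ($145), Rivera→Lot B ($176), Santos→Lot G ($142), Petrov→Lot F ($125); total welfare W = $588.
Rivera receives Lot B at value $176, so the others get W − 176 = $412.
Without Rivera: best allocation of the remaining 3 bidders over all 4 lots is Tanaka→Lot E ($145), Santos→Lot B ($173), Petrov→Lot G ($136), total $454.
VCG payment = (others' best without Rivera) − (others' welfare with Rivera) = 454 − 412 = $42.

Rivera pays $42.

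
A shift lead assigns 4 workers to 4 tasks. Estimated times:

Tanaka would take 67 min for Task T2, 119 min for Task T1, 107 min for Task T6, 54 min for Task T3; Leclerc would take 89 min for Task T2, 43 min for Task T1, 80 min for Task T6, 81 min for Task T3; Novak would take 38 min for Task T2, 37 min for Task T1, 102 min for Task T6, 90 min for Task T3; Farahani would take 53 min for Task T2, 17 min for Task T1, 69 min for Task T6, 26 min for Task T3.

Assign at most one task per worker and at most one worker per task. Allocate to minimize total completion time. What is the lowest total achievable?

Min total: 189 min

Optimal: Tanaka→Task T3 (54 min), Leclerc→Task T6 (80 min), Novak→Task T2 (38 min), Farahani→Task T1 (17 min) — total 54+80+38+17 = 189 min.
Row-greedy (each worker in turn takes its cheapest remaining task) gives 204 min, worse by 15.
Next-best assignment: Tanaka→Task T3, Leclerc→Task T1, Novak→Task T2, Farahani→Task T6 = 204 min.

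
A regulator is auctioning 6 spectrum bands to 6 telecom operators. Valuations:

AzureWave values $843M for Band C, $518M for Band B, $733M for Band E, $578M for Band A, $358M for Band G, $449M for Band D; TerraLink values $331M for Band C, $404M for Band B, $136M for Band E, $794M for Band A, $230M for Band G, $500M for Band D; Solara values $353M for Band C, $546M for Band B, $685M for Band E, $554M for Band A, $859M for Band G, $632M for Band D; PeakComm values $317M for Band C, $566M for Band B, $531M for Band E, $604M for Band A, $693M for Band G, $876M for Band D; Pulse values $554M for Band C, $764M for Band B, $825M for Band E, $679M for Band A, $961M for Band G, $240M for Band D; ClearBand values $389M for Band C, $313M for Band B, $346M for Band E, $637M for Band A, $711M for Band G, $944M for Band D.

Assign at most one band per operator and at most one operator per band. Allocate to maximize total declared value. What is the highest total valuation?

Maximum total: $4831M

This is the linear assignment problem.
Optimal: AzureWave→Band C ($843M), TerraLink→Band A ($794M), Solara→Band G ($859M), PeakComm→Band B ($566M), Pulse→Band E ($825M), ClearBand→Band D ($944M) — total 843+794+859+566+825+944 = $4831M.
Row-greedy (each operator in turn takes its best remaining band) gives $4510M, worse by 321.
Swapping Solara↔ClearBand (Solara→Band D $632M, ClearBand→Band G $711M) loses 460.
No other one-to-one assignment exceeds $4831M.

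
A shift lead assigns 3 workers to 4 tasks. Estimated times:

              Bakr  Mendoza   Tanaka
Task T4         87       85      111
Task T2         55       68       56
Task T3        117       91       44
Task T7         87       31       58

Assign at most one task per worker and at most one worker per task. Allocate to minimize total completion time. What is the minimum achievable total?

This is the linear assignment problem.
Optimal: Bakr→Task T2 (55 min), Mendoza→Task T7 (31 min), Tanaka→Task T3 (44 min) — total 55+31+44 = 130 min.
Column-greedy (each task in turn goes to its cheapest remaining worker) gives 184 min, worse by 54.
Swapping Mendoza↔Tanaka (Mendoza→Task T3 91 min, Tanaka→Task T7 58 min) adds 74.
Every other assignment is strictly worse.

Minimum total: 130 min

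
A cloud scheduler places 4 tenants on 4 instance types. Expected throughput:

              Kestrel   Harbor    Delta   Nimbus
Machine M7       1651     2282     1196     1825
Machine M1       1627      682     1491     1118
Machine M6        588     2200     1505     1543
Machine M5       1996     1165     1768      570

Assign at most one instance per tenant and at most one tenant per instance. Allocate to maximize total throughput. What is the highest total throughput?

Maximum total: 7512 ops/s

Optimal: Kestrel→Machine M5 (1996 ops/s), Harbor→Machine M6 (2200 ops/s), Delta→Machine M1 (1491 ops/s), Nimbus→Machine M7 (1825 ops/s) — total 1996+2200+1491+1825 = 7512 ops/s.
Max-entry greedy (repeatedly take the single best remaining cell) gives 7312 ops/s, worse by 200.
Next-best assignment: Kestrel→Machine M1, Harbor→Machine M6, Delta→Machine M5, Nimbus→Machine M7 = 7420 ops/s.
Every other assignment is strictly worse.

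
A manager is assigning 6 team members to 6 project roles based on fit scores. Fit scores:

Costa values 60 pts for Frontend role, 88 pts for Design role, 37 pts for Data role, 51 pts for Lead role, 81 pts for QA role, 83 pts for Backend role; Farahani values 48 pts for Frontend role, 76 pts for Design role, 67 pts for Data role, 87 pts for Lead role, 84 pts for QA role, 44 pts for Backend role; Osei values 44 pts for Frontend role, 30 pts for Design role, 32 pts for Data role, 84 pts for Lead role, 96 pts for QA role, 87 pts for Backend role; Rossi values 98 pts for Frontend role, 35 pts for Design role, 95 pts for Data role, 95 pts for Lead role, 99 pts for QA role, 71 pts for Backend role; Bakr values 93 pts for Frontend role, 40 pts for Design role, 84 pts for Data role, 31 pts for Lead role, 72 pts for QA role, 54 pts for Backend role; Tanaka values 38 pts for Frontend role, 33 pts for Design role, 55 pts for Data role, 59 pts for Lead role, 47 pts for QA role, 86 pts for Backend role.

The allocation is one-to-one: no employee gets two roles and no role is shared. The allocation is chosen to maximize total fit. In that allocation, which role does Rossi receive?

Optimal: Costa→Design role (88 pts), Farahani→Lead role (87 pts), Osei→QA role (96 pts), Rossi→Data role (95 pts), Bakr→Frontend role (93 pts), Tanaka→Backend role (86 pts) — total 88+87+96+95+93+86 = 545 pts.
Column-greedy (each role in turn goes to its best remaining employee) gives 539 pts, worse by 6.
Checked against all permutations: 545 pts is optimal.
Rossi's own top role is QA role (99 pts), but forcing Rossi→QA role and reassigning the rest optimally gives only 517 pts — worse by 28.

Rossi receives Data role.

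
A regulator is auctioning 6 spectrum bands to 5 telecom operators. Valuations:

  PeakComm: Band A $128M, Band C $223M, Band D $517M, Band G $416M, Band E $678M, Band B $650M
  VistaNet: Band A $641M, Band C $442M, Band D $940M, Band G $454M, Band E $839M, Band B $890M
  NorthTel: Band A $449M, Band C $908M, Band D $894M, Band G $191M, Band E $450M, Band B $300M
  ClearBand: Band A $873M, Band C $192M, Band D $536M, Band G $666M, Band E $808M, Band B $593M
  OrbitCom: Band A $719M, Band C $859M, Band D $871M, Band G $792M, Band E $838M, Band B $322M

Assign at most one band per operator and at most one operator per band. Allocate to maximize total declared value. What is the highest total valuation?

Optimal: PeakComm→Band E ($678M), VistaNet→Band B ($890M), NorthTel→Band C ($908M), ClearBand→Band A ($873M), OrbitCom→Band D ($871M) — total 678+890+908+873+871 = $4220M.
Column-greedy (each band in turn goes to its best remaining operator) gives $4191M, worse by 29.
Next-best assignment: PeakComm→Band B, VistaNet→Band D, NorthTel→Band C, ClearBand→Band A, OrbitCom→Band E = $4209M.
Swapping OrbitCom↔VistaNet (OrbitCom→Band B $322M, VistaNet→Band D $940M) loses 499.

Maximum total: $4220M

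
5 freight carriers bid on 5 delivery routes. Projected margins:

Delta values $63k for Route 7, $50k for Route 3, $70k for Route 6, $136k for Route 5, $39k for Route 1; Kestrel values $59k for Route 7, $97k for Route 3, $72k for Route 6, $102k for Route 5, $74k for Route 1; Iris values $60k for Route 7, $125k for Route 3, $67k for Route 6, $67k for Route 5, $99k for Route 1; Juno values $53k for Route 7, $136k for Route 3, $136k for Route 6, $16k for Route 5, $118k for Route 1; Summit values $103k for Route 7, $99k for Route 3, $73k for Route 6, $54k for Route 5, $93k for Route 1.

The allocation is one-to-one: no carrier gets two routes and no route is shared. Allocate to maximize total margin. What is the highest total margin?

Max total: $574k

Optimal: Delta→Route 5 ($136k), Kestrel→Route 1 ($74k), Iris→Route 3 ($125k), Juno→Route 6 ($136k), Summit→Route 7 ($103k) — total 136+74+125+136+103 = $574k.
Max-entry greedy (repeatedly take the single best remaining cell) gives $546k, worse by 28.
Swapping Juno↔Delta (Juno→Route 5 $16k, Delta→Route 6 $70k) loses 186.
Checked against all permutations: $574k is optimal.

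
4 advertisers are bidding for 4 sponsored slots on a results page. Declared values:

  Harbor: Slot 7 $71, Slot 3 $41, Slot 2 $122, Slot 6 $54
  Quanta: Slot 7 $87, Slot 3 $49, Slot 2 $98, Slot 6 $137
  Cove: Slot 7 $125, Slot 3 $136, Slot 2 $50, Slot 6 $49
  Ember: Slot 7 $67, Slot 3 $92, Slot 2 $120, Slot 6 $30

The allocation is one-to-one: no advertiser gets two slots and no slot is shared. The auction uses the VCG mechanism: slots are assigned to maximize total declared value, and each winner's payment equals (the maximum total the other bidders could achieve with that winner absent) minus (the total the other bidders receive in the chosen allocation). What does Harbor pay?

Efficient allocation: Harbor→Slot 2 ($122), Quanta→Slot 6 ($137), Cove→Slot 7 ($125), Ember→Slot 3 ($92); total welfare W = $476.
Harbor receives Slot 2 at value $122, so the others get W − 122 = $354.
Without Harbor: best allocation of the remaining 3 bidders over all 4 slots is Quanta→Slot 6 ($137), Cove→Slot 3 ($136), Ember→Slot 2 ($120), total $393.
VCG payment = (others' best without Harbor) − (others' welfare with Harbor) = 393 − 354 = $39.

Harbor pays $39.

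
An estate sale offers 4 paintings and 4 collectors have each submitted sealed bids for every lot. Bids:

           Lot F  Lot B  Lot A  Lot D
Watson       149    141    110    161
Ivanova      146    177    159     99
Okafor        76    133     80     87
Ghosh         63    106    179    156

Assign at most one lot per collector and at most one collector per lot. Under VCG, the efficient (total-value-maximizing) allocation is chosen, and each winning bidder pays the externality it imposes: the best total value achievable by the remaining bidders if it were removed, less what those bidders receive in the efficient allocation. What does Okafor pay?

Efficient allocation: Watson→Lot D ($161), Ivanova→Lot F ($146), Okafor→Lot B ($133), Ghosh→Lot A ($179); total welfare W = $619.
Okafor receives Lot B at value $133, so the others get W − 133 = $486.
Without Okafor: best allocation of the remaining 3 bidders over all 4 lots is Watson→Lot D ($161), Ivanova→Lot B ($177), Ghosh→Lot A ($179), total $517.
VCG payment = (others' best without Okafor) − (others' welfare with Okafor) = 517 − 486 = $31.

Okafor pays $31.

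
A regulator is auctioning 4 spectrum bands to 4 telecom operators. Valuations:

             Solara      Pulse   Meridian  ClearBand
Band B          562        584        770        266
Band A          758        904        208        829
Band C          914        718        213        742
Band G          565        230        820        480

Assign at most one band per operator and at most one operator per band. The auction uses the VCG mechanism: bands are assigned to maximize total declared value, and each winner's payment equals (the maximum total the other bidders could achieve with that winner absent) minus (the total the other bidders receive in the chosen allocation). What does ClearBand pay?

Efficient allocation: Solara→Band C ($914M), Pulse→Band B ($584M), Meridian→Band G ($820M), ClearBand→Band A ($829M); total welfare W = $3147M.
ClearBand receives Band A at value $829M, so the others get W − 829 = $2318M.
Without ClearBand: best allocation of the remaining 3 bidders over all 4 bands is Solara→Band C ($914M), Pulse→Band A ($904M), Meridian→Band G ($820M), total $2638M.
VCG payment = (others' best without ClearBand) − (others' welfare with ClearBand) = 2638 − 2318 = $320M.

ClearBand pays $320M.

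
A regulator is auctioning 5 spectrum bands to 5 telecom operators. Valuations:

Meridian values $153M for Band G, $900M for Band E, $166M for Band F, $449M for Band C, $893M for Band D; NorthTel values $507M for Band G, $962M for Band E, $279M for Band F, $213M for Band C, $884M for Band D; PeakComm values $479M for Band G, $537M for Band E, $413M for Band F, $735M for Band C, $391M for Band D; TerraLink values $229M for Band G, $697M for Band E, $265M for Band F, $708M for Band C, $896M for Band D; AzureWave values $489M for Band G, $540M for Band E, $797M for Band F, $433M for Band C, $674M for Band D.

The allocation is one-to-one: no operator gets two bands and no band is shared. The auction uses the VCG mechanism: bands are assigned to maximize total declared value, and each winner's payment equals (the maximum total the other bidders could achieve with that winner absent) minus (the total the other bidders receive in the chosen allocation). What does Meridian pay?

Efficient allocation: Meridian→Band D ($893M), NorthTel→Band E ($962M), PeakComm→Band G ($479M), TerraLink→Band C ($708M), AzureWave→Band F ($797M); total welfare W = $3839M.
Meridian receives Band D at value $893M, so the others get W − 893 = $2946M.
Without Meridian: best allocation of the remaining 4 bidders over all 5 bands is NorthTel→Band E ($962M), PeakComm→Band C ($735M), TerraLink→Band D ($896M), AzureWave→Band F ($797M), total $3390M.
VCG payment = (others' best without Meridian) − (others' welfare with Meridian) = 3390 − 2946 = $444M.

Meridian pays $444M.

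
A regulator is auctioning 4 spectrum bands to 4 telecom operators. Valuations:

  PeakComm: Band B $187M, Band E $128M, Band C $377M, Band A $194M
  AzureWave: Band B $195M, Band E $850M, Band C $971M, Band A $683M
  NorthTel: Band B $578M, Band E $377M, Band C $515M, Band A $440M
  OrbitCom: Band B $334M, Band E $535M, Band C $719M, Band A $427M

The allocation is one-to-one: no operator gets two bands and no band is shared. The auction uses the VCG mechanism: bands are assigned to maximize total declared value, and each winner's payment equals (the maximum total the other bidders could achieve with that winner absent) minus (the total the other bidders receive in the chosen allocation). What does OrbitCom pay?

OrbitCom pays $183M.

Efficient allocation: PeakComm→Band A ($194M), AzureWave→Band E ($850M), NorthTel→Band B ($578M), OrbitCom→Band C ($719M); total welfare W = $2341M.
OrbitCom receives Band C at value $719M, so the others get W − 719 = $1622M.
Without OrbitCom: best allocation of the remaining 3 bidders over all 4 bands is PeakComm→Band C ($377M), AzureWave→Band E ($850M), NorthTel→Band B ($578M), total $1805M.
VCG payment = (others' best without OrbitCom) − (others' welfare with OrbitCom) = 1805 − 1622 = $183M.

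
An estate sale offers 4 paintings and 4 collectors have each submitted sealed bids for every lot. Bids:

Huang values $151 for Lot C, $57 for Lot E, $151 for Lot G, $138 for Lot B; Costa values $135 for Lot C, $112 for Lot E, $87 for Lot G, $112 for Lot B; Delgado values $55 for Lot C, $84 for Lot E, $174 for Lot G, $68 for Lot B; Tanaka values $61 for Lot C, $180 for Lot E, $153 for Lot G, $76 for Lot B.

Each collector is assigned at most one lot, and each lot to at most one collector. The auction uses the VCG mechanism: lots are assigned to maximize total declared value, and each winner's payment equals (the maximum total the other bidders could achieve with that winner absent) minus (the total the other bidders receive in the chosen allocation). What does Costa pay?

Costa pays $13.

Efficient allocation: Huang→Lot B ($138), Costa→Lot C ($135), Delgado→Lot G ($174), Tanaka→Lot E ($180); total welfare W = $627.
Costa receives Lot C at value $135, so the others get W − 135 = $492.
Without Costa: best allocation of the remaining 3 bidders over all 4 lots is Huang→Lot C ($151), Delgado→Lot G ($174), Tanaka→Lot E ($180), total $505.
VCG payment = (others' best without Costa) − (others' welfare with Costa) = 505 − 492 = $13.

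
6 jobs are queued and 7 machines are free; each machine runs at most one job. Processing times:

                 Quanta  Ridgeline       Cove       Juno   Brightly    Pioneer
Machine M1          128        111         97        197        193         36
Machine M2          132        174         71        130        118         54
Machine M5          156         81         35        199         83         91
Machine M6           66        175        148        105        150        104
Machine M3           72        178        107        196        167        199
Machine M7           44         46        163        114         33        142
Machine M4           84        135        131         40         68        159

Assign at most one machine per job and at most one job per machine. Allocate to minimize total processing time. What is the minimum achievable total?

Treat this as an assignment problem: match each job to one machine.
Optimal: Quanta→Machine M6 (66 min), Ridgeline→Machine M5 (81 min), Cove→Machine M2 (71 min), Juno→Machine M4 (40 min), Brightly→Machine M7 (33 min), Pioneer→Machine M1 (36 min) — total 66+81+71+40+33+36 = 327 min.
Row-greedy (each job in turn takes its cheapest remaining machine) gives 422 min, worse by 95.
No other one-to-one assignment undercuts 327 min.

Min total: 327 min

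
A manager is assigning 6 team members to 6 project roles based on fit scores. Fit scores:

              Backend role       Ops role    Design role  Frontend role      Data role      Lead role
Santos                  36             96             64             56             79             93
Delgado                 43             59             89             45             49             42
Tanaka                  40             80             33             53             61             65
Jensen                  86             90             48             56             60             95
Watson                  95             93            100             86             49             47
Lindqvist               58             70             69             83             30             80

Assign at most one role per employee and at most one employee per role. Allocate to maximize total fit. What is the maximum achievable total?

Optimal: Santos→Data role (79 pts), Delgado→Design role (89 pts), Tanaka→Ops role (80 pts), Jensen→Lead role (95 pts), Watson→Backend role (95 pts), Lindqvist→Frontend role (83 pts) — total 79+89+80+95+95+83 = 521 pts.
Row-greedy (each employee in turn takes its best remaining role) gives 452 pts, worse by 69.
Next-best assignment: Santos→Ops role, Delgado→Design role, Tanaka→Data role, Jensen→Lead role, Watson→Backend role, Lindqvist→Frontend role = 519 pts.
Swapping Tanaka↔Watson (Tanaka→Backend role 40 pts, Watson→Ops role 93 pts) loses 42.
Checked against all permutations: 521 pts is optimal.

Max total: 521 pts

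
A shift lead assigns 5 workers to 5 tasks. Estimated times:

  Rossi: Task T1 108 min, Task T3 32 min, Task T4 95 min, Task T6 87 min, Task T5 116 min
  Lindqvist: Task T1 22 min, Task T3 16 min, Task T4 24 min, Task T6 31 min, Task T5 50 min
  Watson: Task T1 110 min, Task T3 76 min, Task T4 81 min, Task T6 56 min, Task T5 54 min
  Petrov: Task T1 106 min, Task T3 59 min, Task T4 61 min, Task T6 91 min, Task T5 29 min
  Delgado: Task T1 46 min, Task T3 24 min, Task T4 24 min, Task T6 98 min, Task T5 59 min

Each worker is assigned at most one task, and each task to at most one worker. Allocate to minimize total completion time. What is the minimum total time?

Minimum total: 163 min

Optimal: Rossi→Task T3 (32 min), Lindqvist→Task T1 (22 min), Watson→Task T6 (56 min), Petrov→Task T5 (29 min), Delgado→Task T4 (24 min) — total 32+22+56+29+24 = 163 min.
Min-entry greedy (repeatedly take the single cheapest remaining cell) gives 233 min, worse by 70.
No other one-to-one assignment undercuts 163 min.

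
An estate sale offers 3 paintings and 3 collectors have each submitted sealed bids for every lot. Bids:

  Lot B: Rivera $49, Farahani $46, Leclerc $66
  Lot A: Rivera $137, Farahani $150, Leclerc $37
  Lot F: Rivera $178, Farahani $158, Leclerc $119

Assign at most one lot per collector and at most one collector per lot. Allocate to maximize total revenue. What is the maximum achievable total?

Maximum total: $394

Optimal: Rivera→Lot F ($178), Farahani→Lot A ($150), Leclerc→Lot B ($66) — total 178+150+66 = $394.
Next-best assignment: Rivera→Lot A, Farahani→Lot F, Leclerc→Lot B = $361.
Swapping Rivera↔Farahani (Rivera→Lot A $137, Farahani→Lot F $158) loses 33.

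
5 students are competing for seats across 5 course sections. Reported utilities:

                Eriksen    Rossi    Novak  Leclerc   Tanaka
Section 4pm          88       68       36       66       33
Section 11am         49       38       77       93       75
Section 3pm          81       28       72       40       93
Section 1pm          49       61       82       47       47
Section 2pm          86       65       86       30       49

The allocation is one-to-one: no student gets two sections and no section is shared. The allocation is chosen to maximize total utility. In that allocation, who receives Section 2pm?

Optimal: Eriksen→Section 2pm (86 points), Rossi→Section 4pm (68 points), Novak→Section 1pm (82 points), Leclerc→Section 11am (93 points), Tanaka→Section 3pm (93 points) — total 86+68+82+93+93 = 422 points.
Column-greedy (each section in turn goes to its best remaining student) gives 421 points, worse by 1.
Next-best assignment: Eriksen→Section 4pm, Rossi→Section 1pm, Novak→Section 2pm, Leclerc→Section 11am, Tanaka→Section 3pm = 421 points.
Eriksen's own top section is Section 4pm (88 points), but forcing Eriksen→Section 4pm and reassigning the rest optimally gives only 421 points — worse by 1.

Eriksen receives Section 2pm.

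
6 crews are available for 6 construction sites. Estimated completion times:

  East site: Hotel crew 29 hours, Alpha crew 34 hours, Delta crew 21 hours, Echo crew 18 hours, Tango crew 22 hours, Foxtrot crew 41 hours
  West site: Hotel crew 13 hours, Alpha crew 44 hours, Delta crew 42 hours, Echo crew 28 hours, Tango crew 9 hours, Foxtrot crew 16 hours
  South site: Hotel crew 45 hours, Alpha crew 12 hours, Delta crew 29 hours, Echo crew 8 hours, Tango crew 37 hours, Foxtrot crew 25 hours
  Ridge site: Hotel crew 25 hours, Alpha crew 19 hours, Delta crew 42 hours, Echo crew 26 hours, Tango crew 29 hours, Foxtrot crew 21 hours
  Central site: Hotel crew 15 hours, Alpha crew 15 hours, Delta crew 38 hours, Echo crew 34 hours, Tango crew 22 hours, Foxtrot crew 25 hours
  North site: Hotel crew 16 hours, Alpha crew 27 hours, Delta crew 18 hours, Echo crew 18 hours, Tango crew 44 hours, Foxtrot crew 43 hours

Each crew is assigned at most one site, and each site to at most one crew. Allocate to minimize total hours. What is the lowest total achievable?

Min total: 90 hours

Treat this as an assignment problem: match each crew to one site.
Optimal: Hotel crew→North site (16 hours), Alpha crew→Central site (15 hours), Delta crew→East site (21 hours), Echo crew→South site (8 hours), Tango crew→West site (9 hours), Foxtrot crew→Ridge site (21 hours) — total 16+15+21+8+9+21 = 90 hours.
Min-entry greedy (repeatedly take the single cheapest remaining cell) gives 110 hours, worse by 20.
Next-best assignment: Hotel crew→Central site, Alpha crew→South site, Delta crew→North site, Echo crew→East site, Tango crew→West site, Foxtrot crew→Ridge site = 93 hours.
Swapping Alpha crew↔Hotel crew (Alpha crew→North site 27 hours, Hotel crew→Central site 15 hours) adds 11.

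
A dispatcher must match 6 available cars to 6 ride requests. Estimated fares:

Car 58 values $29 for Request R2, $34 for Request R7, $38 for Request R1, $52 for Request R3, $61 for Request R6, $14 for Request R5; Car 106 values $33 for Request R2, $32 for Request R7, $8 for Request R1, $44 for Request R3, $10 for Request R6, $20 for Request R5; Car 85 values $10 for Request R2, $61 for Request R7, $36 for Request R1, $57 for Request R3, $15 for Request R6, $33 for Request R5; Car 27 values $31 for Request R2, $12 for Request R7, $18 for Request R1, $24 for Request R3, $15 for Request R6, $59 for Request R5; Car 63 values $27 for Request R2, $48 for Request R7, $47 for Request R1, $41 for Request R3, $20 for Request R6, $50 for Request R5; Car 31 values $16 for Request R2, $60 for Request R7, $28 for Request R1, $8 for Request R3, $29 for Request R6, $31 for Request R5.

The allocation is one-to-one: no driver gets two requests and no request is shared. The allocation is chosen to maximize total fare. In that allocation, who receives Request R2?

Car 106 receives Request R2.

Optimal: Car 58→Request R6 ($61), Car 106→Request R2 ($33), Car 85→Request R3 ($57), Car 27→Request R5 ($59), Car 63→Request R1 ($47), Car 31→Request R7 ($60) — total 61+33+57+59+47+60 = $317.
Max-entry greedy (repeatedly take the single best remaining cell) gives $288, worse by 29.
Car 106's own top request is Request R3 ($44), but forcing Car 106→Request R3 and reassigning the rest optimally gives only $288 — worse by 29.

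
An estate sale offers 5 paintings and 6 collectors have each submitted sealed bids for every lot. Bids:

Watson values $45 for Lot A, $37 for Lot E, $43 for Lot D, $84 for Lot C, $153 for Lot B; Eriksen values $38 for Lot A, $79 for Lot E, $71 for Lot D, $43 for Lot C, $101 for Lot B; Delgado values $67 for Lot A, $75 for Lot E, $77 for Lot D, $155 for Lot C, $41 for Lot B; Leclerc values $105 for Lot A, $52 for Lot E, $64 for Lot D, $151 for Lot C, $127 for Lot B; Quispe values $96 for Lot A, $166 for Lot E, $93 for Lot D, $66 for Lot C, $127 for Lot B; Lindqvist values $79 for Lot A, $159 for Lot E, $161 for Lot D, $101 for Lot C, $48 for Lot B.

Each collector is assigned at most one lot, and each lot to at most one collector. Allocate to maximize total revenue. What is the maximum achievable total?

Maximum total: $740

Optimal: Leclerc→Lot A ($105), Quispe→Lot E ($166), Lindqvist→Lot D ($161), Delgado→Lot C ($155), Watson→Lot B ($153) — total 105+166+161+155+153 = $740.
Row-greedy (each collector in turn takes its best remaining lot) gives $585, worse by 155.
Checked against all permutations: $740 is optimal.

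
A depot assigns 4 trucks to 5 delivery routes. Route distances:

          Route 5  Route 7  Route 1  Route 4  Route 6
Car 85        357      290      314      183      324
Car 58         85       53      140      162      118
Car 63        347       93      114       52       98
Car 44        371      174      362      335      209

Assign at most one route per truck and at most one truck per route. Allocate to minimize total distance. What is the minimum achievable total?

Optimal: Car 85→Route 4 (183 km), Car 58→Route 5 (85 km), Car 63→Route 6 (98 km), Car 44→Route 7 (174 km) — total 183+85+98+174 = 540 km.
Next-best assignment: Car 85→Route 4, Car 58→Route 5, Car 63→Route 1, Car 44→Route 7 = 556 km.

Minimum total: 540 km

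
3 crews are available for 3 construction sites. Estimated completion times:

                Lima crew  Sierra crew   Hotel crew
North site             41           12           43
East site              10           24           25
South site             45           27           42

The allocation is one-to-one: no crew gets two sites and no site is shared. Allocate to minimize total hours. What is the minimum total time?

Optimal: Lima crew→East site (10 hours), Sierra crew→North site (12 hours), Hotel crew→South site (42 hours) — total 10+12+42 = 64 hours.
Swapping Hotel crew↔Sierra crew (Hotel crew→North site 43 hours, Sierra crew→South site 27 hours) adds 16.
Every other assignment is strictly worse.

Minimum total: 64 hours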